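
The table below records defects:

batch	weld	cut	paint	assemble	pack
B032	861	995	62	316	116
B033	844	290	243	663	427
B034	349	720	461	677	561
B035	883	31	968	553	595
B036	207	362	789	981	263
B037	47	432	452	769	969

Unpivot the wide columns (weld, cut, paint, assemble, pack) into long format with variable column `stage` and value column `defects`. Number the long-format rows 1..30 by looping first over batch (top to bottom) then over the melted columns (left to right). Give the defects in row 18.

968

30 rows total (6 × 5). Row 18: index ⌊(18-1)/5⌋ = 3 into batch → B035; (18-1) mod 5 = 2 into the melted columns → paint.
So row 18 is (B035, paint, 968); defects = 968.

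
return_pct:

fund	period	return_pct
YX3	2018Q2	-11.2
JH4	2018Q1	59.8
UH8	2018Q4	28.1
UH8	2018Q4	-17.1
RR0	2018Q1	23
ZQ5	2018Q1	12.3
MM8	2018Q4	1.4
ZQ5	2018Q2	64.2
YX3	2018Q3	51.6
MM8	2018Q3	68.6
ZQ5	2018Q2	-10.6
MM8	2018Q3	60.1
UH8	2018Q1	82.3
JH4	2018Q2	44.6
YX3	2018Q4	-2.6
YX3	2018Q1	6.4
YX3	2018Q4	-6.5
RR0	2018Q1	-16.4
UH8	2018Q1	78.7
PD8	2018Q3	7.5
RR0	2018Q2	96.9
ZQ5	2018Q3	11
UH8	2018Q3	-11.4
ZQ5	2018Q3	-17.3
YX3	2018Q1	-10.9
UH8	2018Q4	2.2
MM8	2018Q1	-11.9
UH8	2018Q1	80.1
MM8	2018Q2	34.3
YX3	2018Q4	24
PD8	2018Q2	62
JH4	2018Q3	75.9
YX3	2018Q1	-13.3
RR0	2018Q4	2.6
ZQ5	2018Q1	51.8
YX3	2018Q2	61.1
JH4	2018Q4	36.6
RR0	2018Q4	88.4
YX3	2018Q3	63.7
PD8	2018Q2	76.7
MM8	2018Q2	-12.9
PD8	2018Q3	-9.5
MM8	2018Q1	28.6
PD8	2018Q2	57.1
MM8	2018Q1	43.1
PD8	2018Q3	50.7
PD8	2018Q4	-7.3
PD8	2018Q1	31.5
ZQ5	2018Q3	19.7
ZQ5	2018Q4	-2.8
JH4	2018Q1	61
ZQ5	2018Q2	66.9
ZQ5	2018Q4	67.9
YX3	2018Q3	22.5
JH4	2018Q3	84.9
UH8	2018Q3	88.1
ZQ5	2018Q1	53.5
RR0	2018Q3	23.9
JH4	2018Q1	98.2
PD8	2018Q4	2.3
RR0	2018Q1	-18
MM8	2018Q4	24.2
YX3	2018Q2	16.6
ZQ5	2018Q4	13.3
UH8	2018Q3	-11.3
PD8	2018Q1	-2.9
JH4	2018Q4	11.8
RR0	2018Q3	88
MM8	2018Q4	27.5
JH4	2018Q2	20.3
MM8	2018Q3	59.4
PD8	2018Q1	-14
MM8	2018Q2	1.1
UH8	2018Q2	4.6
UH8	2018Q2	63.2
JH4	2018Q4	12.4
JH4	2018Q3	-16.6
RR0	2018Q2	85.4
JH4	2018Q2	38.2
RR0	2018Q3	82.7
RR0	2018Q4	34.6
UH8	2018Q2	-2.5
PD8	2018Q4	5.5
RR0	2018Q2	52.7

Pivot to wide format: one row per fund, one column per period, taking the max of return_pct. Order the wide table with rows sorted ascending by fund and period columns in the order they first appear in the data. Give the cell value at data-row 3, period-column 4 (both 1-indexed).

With rows sorted ascending by fund, row 3 is fund=PD8. period columns in first-appearance order: 2018Q2, 2018Q1, 2018Q4, 2018Q3; column 4 is 2018Q3.
Long rows with fund=PD8, period=2018Q3: max(7.5, -9.5, 50.7) = 50.7.

50.7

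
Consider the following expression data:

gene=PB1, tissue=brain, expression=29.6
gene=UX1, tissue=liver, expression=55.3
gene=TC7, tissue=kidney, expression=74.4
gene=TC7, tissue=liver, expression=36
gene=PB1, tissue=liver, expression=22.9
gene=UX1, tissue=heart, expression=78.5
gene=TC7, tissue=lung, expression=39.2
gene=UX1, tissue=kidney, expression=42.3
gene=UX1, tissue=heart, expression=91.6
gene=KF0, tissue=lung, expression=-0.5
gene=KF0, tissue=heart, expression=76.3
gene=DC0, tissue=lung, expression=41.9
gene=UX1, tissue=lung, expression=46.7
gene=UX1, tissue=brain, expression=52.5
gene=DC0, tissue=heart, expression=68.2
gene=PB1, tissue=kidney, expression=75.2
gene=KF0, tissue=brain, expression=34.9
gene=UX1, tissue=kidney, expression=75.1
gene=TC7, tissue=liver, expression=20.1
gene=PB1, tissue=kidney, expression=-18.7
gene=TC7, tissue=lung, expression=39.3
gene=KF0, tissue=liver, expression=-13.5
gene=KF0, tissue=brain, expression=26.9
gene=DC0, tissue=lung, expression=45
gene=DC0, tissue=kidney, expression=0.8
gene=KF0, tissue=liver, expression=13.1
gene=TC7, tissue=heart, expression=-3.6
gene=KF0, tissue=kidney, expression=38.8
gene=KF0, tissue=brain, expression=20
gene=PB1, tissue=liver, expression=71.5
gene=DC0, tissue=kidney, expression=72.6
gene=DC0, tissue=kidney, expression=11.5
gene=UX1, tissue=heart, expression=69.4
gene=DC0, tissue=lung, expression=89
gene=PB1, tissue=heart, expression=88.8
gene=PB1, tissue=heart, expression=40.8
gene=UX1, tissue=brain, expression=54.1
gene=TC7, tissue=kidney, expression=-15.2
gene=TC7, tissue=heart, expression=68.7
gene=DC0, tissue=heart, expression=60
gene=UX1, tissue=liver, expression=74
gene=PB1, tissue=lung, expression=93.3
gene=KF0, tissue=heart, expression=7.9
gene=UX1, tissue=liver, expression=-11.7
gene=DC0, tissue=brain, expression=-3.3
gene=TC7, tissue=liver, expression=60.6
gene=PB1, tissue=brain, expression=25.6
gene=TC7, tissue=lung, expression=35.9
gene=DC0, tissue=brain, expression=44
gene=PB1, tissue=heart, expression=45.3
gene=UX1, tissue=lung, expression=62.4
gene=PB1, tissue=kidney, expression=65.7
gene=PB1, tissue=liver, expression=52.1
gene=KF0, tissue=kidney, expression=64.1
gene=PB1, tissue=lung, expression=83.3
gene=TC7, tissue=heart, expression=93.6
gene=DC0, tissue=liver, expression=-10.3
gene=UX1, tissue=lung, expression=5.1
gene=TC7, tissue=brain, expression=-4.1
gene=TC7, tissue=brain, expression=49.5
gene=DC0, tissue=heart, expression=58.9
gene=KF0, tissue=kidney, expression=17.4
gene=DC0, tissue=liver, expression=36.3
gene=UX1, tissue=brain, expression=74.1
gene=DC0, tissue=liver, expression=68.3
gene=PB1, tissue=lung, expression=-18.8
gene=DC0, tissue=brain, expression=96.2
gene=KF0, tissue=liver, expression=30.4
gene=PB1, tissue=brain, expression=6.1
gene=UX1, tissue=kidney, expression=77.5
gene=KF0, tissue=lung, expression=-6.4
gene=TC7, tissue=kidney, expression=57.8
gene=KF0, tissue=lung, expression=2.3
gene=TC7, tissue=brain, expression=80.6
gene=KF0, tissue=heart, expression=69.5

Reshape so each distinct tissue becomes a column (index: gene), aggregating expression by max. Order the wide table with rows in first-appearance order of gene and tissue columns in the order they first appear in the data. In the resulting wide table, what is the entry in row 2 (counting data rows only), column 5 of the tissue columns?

With rows in first-appearance order of gene, row 2 is gene=UX1. tissue columns in first-appearance order: brain, liver, kidney, heart, lung; column 5 is lung.
Long rows with gene=UX1, tissue=lung: max(46.7, 62.4, 5.1) = 62.4.

62.4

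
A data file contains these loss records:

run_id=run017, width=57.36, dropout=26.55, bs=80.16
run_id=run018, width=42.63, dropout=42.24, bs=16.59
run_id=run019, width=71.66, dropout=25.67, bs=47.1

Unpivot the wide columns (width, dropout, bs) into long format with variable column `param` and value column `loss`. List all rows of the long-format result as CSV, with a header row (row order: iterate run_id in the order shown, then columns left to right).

Each (run_id, column) pair becomes one row: 3 × 3 = 9 rows.
For example, (run017, width) → loss=57.36.

run_id,param,loss
run017,width,57.36
run017,dropout,26.55
run017,bs,80.16
run018,width,42.63
run018,dropout,42.24
run018,bs,16.59
run019,width,71.66
run019,dropout,25.67
run019,bs,47.1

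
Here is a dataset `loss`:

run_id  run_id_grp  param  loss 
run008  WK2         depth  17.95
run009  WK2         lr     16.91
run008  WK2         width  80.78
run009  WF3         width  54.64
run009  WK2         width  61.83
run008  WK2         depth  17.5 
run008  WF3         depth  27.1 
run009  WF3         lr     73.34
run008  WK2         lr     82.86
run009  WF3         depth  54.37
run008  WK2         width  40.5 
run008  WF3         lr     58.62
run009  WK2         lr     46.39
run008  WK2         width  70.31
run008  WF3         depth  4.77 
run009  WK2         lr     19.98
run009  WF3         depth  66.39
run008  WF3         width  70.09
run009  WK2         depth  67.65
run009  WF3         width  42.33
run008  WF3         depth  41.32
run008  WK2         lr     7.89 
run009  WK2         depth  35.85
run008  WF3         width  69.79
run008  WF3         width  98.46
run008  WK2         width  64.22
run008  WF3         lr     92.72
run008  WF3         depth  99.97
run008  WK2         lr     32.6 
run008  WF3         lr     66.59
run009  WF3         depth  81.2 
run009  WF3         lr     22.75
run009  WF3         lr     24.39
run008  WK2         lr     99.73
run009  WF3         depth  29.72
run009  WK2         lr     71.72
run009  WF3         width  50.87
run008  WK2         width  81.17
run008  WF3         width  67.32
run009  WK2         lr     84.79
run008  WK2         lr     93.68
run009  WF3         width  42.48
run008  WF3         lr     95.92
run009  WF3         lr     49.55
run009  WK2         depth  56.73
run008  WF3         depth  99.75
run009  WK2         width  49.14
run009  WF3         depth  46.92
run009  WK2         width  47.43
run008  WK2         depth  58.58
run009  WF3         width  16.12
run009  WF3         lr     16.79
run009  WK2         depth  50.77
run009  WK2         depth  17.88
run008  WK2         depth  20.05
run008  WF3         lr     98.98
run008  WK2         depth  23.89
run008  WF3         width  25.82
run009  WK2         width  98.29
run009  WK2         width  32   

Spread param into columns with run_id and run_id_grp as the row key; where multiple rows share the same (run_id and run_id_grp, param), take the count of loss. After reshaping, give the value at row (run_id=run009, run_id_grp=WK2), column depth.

Rows with run_id=run009, run_id_grp=WK2 and param=depth: loss values are 67.65, 35.85, 56.73, 50.77, 17.88.
5 rows match — count = 5.

5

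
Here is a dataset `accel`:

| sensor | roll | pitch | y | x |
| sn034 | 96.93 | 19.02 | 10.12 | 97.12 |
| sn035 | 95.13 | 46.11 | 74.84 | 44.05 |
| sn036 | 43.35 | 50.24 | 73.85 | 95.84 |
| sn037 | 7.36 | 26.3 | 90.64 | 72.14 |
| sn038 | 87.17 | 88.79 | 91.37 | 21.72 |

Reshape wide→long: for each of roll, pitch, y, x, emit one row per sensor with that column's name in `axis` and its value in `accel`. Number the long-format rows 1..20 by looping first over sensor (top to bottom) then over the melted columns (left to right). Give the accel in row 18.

88.79

20 rows total (5 × 4). Row 18: index ⌊(18-1)/4⌋ = 4 into sensor → sn038; (18-1) mod 4 = 1 into the melted columns → pitch.
So row 18 is (sn038, pitch, 88.79); accel = 88.79.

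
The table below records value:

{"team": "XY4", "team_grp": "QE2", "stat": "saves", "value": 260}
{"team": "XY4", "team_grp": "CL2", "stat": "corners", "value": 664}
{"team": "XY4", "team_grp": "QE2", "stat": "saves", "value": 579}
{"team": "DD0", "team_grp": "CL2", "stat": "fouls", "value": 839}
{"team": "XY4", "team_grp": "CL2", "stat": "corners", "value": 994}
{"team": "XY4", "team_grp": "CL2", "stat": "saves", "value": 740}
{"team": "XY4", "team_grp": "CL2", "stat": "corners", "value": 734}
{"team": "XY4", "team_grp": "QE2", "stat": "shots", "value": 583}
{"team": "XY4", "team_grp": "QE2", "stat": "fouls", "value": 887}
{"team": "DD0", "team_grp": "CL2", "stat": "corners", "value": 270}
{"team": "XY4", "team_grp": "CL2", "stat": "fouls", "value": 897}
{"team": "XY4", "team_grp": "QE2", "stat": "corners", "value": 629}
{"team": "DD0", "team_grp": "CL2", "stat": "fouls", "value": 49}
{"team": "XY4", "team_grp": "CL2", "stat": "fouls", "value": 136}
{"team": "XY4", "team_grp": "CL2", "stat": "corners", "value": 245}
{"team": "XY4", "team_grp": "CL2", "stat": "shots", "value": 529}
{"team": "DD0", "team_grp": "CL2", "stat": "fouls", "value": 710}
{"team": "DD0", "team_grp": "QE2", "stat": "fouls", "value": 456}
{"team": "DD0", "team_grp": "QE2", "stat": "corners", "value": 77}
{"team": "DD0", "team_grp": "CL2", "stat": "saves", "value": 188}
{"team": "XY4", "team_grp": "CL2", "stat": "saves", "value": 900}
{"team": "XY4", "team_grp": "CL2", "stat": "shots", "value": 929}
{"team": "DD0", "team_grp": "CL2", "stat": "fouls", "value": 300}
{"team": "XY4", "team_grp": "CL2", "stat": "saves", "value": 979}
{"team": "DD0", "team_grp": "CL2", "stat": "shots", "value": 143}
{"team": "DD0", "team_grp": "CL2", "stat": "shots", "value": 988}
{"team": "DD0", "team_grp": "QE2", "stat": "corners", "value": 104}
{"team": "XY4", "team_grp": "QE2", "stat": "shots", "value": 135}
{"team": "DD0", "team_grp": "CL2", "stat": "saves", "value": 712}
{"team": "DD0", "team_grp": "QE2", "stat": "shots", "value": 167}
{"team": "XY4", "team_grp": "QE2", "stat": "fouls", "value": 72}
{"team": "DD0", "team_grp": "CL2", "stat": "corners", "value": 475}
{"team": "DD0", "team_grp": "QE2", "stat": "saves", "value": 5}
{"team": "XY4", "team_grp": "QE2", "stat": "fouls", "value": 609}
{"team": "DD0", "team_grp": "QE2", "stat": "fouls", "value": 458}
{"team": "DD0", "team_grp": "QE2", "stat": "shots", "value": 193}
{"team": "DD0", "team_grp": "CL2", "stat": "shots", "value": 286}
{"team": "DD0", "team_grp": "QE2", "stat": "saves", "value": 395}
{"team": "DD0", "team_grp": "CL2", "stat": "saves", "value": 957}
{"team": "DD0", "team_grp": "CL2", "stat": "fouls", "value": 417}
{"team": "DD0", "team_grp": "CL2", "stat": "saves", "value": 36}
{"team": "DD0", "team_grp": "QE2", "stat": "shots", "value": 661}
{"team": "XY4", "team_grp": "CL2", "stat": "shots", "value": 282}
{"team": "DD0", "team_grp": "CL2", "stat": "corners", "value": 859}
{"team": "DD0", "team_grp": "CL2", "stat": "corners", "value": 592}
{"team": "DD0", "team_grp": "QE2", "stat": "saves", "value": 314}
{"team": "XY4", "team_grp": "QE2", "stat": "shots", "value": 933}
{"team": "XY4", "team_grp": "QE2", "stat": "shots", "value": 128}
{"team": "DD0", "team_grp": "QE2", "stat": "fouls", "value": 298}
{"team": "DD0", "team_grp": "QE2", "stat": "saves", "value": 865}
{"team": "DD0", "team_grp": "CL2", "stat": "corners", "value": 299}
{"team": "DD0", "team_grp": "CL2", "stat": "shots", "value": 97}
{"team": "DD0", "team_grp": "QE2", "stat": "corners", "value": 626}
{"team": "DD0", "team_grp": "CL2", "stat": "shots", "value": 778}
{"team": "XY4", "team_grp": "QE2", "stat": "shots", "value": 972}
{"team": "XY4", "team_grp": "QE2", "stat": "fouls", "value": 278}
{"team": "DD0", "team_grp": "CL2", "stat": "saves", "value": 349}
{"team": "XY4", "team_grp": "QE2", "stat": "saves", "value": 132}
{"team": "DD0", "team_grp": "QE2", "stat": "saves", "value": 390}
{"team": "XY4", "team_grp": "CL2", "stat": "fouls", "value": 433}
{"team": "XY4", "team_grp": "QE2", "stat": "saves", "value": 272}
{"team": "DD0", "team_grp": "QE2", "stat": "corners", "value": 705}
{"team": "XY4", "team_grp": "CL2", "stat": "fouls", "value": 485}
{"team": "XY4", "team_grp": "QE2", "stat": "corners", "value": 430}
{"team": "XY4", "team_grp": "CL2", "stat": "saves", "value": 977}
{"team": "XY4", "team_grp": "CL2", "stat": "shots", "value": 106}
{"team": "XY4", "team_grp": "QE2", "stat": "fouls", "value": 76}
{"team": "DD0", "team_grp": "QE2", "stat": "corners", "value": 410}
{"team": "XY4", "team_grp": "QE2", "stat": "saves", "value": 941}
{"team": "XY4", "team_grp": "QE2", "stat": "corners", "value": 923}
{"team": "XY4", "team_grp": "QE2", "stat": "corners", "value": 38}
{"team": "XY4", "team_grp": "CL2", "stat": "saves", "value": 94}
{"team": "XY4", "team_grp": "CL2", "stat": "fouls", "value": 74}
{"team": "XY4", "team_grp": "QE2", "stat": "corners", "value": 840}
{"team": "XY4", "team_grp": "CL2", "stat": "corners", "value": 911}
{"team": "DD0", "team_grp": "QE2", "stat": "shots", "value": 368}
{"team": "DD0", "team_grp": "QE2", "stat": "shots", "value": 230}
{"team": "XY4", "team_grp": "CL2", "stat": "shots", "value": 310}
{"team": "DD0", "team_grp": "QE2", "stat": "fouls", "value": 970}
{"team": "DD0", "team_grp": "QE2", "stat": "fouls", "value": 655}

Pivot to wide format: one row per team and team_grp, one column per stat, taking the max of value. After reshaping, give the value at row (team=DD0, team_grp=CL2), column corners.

859

Rows with team=DD0, team_grp=CL2 and stat=corners: value values are 270, 475, 859, 592, 299.
max(270, 475, 859, 592, 299) = 859.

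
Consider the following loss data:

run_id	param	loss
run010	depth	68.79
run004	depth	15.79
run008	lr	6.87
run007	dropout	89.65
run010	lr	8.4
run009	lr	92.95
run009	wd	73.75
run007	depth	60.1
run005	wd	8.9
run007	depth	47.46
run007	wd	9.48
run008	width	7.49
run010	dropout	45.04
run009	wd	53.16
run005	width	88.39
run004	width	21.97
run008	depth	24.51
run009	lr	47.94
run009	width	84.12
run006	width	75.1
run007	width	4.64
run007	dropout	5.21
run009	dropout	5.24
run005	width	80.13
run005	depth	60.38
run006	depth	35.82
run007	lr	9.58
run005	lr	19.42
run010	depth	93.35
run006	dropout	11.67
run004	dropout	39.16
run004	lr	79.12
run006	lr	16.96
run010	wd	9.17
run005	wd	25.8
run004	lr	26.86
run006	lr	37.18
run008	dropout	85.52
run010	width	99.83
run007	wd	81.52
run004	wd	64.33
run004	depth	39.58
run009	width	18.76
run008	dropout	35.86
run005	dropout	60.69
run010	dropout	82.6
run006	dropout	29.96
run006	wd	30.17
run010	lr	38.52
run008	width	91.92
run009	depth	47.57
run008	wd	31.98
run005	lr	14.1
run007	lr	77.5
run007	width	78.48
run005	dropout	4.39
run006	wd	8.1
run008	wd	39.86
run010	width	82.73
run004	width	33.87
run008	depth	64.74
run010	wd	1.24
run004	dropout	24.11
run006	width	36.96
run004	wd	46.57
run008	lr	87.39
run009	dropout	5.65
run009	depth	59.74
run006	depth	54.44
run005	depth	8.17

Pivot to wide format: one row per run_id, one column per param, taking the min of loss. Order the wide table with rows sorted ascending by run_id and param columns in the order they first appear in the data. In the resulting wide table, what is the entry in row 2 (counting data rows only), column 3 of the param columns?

4.39

With rows sorted ascending by run_id, row 2 is run_id=run005. param columns in first-appearance order: depth, lr, dropout, wd, width; column 3 is dropout.
Long rows with run_id=run005, param=dropout: min(60.69, 4.39) = 4.39.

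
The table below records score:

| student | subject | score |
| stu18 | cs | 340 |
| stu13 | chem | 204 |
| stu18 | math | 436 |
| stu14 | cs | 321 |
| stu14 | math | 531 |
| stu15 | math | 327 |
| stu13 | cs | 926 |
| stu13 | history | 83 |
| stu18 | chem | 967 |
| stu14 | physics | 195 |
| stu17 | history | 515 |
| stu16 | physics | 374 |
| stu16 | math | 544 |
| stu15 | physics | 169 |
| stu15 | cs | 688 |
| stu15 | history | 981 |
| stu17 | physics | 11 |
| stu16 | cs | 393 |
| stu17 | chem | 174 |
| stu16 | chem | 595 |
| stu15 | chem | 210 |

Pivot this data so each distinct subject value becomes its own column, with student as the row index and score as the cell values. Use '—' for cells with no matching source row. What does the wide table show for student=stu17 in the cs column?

No long-format row has student=stu17 and subject=cs, so the cell is —.

—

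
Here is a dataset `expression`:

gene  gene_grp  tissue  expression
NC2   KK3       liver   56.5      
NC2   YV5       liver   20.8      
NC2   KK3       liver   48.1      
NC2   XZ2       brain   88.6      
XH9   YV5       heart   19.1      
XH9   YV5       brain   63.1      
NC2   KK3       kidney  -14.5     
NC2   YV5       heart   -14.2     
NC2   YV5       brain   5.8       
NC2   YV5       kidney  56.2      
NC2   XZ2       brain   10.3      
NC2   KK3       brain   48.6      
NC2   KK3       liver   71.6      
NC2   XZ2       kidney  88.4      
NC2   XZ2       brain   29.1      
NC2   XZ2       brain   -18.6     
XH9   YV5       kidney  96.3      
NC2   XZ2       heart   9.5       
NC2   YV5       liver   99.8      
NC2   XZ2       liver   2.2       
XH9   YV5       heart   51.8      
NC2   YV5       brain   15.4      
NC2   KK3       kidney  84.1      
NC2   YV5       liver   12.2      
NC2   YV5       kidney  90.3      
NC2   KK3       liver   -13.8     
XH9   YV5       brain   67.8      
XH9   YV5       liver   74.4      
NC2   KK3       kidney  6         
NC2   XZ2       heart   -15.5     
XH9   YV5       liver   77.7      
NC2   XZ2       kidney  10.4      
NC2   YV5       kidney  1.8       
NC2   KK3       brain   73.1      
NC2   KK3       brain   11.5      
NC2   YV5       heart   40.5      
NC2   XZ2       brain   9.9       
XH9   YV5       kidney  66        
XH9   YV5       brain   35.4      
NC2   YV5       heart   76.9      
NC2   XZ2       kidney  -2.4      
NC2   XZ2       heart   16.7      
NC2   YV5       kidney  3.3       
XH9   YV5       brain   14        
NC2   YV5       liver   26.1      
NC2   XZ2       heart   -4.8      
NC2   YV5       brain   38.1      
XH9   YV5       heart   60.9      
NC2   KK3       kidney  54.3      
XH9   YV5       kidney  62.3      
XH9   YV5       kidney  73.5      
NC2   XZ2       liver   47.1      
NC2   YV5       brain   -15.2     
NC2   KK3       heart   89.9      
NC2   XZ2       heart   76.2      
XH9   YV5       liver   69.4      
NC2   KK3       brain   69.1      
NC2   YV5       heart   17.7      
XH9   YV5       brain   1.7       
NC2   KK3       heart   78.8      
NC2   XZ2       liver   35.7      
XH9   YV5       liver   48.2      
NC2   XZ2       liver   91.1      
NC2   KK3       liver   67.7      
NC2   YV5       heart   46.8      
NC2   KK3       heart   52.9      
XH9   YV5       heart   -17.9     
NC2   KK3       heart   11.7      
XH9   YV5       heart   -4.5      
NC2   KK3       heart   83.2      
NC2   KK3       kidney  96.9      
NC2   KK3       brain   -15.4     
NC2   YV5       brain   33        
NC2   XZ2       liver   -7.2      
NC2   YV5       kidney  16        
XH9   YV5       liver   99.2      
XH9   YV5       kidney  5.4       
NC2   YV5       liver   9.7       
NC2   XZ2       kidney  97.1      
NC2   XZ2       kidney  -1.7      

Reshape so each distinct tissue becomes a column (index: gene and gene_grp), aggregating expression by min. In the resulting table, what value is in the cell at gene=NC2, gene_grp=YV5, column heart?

Rows with gene=NC2, gene_grp=YV5 and tissue=heart: expression values are -14.2, 40.5, 76.9, 17.7, 46.8.
min(-14.2, 40.5, 76.9, 17.7, 46.8) = -14.2.

-14.2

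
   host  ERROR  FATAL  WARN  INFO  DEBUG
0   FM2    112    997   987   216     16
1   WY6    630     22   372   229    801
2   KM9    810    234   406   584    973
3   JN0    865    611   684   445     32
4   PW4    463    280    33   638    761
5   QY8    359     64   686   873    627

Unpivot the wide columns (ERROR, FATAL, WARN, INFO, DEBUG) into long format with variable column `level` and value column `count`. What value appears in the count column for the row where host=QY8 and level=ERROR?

359

Unpivoting turns each (host, wide-column) pair into one long row.
The wide cell at row QY8, column ERROR holds 359, so the long row (QY8, ERROR) has count=359.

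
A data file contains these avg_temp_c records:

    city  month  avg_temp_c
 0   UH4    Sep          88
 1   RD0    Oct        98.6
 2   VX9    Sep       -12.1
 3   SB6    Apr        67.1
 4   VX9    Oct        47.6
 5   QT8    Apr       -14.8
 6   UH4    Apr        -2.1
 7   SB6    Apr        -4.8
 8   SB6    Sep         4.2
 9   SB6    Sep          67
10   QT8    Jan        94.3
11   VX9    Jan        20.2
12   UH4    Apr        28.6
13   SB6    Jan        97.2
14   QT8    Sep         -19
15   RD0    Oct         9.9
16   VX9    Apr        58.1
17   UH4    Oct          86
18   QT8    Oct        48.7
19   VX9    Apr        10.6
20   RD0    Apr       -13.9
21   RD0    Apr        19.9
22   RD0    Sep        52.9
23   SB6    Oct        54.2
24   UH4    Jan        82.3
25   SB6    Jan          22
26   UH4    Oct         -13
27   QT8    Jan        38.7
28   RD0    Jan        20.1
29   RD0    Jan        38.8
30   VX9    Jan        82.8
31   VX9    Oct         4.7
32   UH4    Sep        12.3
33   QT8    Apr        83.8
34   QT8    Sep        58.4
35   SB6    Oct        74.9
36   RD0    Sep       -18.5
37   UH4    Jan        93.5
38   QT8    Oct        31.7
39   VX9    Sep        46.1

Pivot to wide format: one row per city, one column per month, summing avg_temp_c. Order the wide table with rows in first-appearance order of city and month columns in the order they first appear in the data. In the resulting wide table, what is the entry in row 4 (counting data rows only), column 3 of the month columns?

With rows in first-appearance order of city, row 4 is city=SB6. month columns in first-appearance order: Sep, Oct, Apr, Jan; column 3 is Apr.
Long rows with city=SB6, month=Apr: 67.1 + -4.8 = 62.3.

62.3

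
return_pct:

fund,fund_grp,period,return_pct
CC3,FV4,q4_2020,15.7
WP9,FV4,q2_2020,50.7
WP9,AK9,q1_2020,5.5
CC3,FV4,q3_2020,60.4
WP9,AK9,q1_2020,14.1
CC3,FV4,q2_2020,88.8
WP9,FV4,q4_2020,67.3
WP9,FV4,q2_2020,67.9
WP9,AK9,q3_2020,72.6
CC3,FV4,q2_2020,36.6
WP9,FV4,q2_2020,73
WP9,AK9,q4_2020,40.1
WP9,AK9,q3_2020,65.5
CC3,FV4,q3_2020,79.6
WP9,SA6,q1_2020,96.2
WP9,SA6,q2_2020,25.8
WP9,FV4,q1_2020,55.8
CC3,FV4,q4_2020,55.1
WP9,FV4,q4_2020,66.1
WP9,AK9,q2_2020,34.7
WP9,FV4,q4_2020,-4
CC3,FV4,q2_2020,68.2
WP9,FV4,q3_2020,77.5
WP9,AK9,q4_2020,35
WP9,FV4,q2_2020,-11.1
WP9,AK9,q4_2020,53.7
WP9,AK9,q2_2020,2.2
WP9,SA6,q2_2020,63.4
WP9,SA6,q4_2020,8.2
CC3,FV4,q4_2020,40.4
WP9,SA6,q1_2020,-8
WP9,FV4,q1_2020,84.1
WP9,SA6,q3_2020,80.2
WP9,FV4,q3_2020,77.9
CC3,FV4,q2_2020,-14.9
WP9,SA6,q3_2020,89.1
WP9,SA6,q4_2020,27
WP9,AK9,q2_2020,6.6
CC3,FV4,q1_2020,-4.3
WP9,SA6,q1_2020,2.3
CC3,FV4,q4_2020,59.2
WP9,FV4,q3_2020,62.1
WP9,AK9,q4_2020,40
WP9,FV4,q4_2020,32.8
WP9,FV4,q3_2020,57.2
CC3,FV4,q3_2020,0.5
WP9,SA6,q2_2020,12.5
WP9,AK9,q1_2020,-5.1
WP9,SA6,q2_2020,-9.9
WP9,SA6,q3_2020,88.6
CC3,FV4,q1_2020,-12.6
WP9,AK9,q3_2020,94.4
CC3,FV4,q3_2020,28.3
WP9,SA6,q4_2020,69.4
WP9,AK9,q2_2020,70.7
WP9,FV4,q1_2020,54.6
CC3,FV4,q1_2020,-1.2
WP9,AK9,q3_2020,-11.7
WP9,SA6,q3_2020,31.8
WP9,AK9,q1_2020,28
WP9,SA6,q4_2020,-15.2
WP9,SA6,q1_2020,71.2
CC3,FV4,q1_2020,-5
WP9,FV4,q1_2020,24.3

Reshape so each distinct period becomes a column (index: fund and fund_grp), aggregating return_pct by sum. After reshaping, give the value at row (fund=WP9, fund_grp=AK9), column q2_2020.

Rows with fund=WP9, fund_grp=AK9 and period=q2_2020: return_pct values are 34.7, 2.2, 6.6, 70.7.
34.7 + 2.2 + 6.6 + 70.7 = 114.2.

114.2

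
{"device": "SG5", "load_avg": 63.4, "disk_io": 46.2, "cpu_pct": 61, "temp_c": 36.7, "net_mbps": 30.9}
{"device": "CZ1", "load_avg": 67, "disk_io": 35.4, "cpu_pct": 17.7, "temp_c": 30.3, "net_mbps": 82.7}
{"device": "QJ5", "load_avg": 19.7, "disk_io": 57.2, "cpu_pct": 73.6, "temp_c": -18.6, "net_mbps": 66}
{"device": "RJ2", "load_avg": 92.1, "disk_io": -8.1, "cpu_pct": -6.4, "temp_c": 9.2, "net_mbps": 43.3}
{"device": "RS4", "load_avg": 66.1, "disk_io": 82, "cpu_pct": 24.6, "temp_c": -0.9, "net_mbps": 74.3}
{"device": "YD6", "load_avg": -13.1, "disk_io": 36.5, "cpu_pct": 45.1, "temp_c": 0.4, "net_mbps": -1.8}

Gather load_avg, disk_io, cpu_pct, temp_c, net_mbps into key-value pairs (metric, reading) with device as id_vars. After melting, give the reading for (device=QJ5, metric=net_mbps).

Unpivoting turns each (device, wide-column) pair into one long row.
The wide cell at row QJ5, column net_mbps holds 66, so the long row (QJ5, net_mbps) has reading=66.

66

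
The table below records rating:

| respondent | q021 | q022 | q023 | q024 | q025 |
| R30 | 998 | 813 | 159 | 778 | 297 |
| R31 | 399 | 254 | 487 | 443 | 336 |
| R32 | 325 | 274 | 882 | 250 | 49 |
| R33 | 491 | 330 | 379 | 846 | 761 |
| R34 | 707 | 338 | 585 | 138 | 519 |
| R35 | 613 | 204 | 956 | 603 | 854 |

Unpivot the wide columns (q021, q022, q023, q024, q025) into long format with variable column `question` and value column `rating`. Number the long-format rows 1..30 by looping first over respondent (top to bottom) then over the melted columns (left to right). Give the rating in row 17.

30 rows total (6 × 5). Row 17: index ⌊(17-1)/5⌋ = 3 into respondent → R33; (17-1) mod 5 = 1 into the melted columns → q022.
So row 17 is (R33, q022, 330); rating = 330.

330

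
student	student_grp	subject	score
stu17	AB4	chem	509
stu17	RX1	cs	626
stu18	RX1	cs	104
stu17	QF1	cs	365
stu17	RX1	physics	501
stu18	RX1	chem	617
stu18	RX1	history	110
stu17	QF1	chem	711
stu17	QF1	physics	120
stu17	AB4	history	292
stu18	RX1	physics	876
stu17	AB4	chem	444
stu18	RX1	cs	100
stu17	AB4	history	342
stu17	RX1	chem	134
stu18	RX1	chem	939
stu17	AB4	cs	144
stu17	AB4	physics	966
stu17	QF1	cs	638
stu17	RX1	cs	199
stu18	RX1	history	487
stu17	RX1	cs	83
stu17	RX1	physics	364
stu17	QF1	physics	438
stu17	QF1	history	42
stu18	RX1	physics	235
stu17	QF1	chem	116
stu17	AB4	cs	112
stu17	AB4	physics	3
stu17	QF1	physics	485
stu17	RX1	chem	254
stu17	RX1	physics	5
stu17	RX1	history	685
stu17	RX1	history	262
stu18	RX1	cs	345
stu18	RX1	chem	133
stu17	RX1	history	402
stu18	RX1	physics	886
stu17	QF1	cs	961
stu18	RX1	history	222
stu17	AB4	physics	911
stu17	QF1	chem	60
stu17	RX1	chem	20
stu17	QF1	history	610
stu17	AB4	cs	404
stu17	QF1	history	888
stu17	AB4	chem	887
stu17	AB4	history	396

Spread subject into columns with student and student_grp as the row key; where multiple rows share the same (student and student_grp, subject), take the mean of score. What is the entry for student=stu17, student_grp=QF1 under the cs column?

Rows with student=stu17, student_grp=QF1 and subject=cs: score values are 365, 638, 961.
(365 + 638 + 961) / 3 = 654.67.

654.67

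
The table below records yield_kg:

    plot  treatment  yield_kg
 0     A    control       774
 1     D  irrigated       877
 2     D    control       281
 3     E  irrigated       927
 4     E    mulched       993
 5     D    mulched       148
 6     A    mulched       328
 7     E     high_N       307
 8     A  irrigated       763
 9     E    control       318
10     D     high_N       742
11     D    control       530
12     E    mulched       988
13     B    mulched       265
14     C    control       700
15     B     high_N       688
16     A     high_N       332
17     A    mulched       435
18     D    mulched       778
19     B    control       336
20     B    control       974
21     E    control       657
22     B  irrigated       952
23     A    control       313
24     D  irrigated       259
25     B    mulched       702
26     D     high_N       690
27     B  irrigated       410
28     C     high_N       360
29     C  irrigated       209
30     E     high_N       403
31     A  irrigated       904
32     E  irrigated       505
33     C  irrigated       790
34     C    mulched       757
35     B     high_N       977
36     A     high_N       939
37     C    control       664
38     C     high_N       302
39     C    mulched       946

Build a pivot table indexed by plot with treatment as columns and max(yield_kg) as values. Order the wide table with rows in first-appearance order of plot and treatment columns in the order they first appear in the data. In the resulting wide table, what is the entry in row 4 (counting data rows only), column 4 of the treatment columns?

977

With rows in first-appearance order of plot, row 4 is plot=B. treatment columns in first-appearance order: control, irrigated, mulched, high_N; column 4 is high_N.
Long rows with plot=B, treatment=high_N: max(688, 977) = 977.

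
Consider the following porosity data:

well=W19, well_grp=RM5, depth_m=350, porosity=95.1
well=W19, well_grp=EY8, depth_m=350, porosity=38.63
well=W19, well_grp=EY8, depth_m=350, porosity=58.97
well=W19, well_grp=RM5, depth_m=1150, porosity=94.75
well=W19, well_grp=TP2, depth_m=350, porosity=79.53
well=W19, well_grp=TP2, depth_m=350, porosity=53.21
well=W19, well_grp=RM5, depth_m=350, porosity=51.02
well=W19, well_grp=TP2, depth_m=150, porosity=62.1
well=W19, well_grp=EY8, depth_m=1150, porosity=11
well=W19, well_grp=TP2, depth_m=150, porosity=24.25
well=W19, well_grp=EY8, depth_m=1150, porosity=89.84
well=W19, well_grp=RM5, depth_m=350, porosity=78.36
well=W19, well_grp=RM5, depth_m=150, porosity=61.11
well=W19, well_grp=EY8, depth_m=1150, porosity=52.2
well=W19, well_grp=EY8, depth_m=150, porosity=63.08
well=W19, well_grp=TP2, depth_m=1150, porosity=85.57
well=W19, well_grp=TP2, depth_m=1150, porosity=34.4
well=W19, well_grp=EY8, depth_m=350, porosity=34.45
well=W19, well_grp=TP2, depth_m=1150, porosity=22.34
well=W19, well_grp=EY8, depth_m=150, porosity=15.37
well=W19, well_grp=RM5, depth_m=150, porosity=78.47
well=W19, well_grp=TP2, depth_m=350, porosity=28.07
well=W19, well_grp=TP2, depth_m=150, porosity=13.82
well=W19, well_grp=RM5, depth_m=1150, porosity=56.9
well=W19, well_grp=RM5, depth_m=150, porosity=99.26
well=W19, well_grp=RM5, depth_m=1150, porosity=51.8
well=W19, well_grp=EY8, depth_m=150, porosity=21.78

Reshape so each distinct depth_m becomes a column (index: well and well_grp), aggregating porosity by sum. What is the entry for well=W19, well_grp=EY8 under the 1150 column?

Rows with well=W19, well_grp=EY8 and depth_m=1150: porosity values are 11, 89.84, 52.2.
11 + 89.84 + 52.2 = 153.04.

153.04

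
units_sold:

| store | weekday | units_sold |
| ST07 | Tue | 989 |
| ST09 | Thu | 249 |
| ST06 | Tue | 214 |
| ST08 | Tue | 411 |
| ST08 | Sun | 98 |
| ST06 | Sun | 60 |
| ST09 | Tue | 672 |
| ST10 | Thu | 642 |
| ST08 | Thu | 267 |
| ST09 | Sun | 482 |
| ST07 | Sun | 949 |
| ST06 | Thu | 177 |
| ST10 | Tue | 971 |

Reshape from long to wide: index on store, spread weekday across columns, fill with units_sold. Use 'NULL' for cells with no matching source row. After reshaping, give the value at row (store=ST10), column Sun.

No long-format row has store=ST10 and weekday=Sun, so the cell is NULL.

NULL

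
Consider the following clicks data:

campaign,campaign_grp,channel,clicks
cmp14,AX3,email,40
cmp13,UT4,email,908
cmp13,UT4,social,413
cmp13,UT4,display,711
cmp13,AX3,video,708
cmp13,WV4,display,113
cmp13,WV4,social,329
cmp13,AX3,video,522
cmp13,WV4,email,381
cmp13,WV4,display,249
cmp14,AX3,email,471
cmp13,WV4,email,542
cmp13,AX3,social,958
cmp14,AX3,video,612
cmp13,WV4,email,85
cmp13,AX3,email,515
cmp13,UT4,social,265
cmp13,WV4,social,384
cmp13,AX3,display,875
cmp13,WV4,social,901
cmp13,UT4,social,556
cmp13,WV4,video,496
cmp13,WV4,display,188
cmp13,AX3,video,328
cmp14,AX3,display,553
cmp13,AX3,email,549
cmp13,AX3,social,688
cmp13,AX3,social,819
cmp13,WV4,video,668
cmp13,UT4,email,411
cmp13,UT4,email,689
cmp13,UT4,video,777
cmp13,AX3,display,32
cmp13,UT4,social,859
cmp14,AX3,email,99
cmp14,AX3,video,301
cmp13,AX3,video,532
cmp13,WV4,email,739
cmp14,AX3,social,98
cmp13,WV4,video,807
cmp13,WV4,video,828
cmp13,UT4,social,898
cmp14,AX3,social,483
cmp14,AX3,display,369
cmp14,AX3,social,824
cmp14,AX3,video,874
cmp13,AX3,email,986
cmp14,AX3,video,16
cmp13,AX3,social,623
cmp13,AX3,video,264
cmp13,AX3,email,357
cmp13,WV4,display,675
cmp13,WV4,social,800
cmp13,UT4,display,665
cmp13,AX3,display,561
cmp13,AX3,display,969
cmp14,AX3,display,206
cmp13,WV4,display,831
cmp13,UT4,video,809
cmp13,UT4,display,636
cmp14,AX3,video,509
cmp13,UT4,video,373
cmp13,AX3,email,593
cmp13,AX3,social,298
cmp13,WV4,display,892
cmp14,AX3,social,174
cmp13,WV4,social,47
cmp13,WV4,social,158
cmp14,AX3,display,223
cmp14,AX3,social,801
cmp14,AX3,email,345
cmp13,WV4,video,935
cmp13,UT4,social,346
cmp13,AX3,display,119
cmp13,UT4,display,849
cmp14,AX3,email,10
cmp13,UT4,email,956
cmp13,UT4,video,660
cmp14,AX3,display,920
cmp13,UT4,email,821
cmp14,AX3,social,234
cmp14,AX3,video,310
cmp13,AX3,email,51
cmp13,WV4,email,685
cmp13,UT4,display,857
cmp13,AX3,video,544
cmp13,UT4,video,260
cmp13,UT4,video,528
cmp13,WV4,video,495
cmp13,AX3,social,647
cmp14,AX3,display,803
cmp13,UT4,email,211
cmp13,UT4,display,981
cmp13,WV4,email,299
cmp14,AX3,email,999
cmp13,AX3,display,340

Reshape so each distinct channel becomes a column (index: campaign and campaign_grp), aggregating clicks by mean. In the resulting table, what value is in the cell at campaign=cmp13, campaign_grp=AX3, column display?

482.67

Rows with campaign=cmp13, campaign_grp=AX3 and channel=display: clicks values are 875, 32, 561, 969, 119, 340.
(875 + 32 + 561 + 969 + 119 + 340) / 6 = 482.67.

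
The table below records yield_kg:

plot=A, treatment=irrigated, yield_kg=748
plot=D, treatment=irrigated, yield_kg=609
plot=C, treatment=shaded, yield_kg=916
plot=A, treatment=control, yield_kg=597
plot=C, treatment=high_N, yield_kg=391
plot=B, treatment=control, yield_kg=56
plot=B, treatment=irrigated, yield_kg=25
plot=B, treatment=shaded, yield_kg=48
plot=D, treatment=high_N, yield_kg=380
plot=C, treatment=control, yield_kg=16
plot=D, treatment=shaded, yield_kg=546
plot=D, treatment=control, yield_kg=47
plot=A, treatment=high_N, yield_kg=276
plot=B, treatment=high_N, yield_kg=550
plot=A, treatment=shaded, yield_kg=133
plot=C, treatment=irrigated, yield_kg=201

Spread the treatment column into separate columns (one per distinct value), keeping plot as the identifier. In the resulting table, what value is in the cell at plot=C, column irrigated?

Wide layout: rows indexed by plot, columns are the 4 distinct treatment values (irrigated, shaded, control, high_N).
Cell (plot=C, treatment=irrigated) draws from the long row where plot=C and treatment=irrigated, which has yield_kg=201.

201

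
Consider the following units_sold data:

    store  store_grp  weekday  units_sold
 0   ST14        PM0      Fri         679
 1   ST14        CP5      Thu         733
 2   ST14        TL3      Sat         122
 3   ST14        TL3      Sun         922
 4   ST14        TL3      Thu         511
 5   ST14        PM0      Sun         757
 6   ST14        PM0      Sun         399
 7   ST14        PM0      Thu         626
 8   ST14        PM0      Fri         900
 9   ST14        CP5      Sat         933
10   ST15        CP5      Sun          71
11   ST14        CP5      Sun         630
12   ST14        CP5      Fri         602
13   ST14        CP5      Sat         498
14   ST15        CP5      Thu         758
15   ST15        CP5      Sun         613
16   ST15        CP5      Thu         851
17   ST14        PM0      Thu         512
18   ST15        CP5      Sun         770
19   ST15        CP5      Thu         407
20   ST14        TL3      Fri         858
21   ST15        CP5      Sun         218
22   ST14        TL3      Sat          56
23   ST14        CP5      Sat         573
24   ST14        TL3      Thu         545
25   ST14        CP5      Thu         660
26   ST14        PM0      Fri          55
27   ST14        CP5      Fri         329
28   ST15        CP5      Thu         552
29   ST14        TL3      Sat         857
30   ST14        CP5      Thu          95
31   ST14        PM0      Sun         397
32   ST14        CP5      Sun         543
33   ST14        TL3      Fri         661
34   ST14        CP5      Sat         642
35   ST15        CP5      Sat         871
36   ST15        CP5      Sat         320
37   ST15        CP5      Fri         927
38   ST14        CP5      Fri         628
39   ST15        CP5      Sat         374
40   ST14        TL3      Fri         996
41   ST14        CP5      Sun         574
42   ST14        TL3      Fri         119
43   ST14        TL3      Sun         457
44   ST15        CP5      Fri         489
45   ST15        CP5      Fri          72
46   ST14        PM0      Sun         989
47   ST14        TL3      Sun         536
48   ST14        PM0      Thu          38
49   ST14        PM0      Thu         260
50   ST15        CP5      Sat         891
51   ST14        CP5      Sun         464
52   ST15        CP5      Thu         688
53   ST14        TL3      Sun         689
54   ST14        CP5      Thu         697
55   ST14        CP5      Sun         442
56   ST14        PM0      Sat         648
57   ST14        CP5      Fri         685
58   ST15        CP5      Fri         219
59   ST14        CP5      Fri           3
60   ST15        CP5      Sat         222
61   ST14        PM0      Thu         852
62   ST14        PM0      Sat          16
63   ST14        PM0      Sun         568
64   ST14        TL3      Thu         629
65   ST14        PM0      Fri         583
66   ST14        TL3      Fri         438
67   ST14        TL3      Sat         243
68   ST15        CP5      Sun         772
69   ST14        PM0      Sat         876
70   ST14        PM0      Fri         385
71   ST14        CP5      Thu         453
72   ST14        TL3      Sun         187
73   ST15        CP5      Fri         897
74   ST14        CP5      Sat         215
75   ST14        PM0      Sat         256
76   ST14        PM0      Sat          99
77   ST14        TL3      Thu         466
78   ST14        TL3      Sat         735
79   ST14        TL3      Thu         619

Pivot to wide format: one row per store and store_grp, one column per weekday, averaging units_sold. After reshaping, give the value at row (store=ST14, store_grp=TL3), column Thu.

Rows with store=ST14, store_grp=TL3 and weekday=Thu: units_sold values are 511, 545, 629, 466, 619.
(511 + 545 + 629 + 466 + 619) / 5 = 554.

554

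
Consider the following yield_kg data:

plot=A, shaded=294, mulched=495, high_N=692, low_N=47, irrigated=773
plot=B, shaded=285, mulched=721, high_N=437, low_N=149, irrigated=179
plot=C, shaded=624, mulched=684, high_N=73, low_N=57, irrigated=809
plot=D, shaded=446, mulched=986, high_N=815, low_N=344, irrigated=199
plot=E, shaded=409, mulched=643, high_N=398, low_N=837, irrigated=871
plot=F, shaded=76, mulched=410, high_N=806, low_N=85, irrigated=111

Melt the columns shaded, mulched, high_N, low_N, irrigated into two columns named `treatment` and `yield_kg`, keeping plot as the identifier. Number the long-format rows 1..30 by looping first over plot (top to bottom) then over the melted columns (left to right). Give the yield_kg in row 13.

73

30 rows total (6 × 5). Row 13: index ⌊(13-1)/5⌋ = 2 into plot → C; (13-1) mod 5 = 2 into the melted columns → high_N.
So row 13 is (C, high_N, 73); yield_kg = 73.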